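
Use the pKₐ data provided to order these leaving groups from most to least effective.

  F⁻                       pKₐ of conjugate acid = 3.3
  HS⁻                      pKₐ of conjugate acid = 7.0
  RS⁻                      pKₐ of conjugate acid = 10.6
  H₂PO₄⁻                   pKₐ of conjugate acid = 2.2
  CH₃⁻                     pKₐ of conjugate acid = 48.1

Lower conjugate-acid pKₐ ⇒ weaker base ⇒ better leaving group.
Sorting by the given values: H₂PO₄⁻ (2.2), F⁻ (3.3), HS⁻ (7.0), RS⁻ (10.6), CH₃⁻ (48.1).

H₂PO₄⁻ > F⁻ > HS⁻ > RS⁻ > CH₃⁻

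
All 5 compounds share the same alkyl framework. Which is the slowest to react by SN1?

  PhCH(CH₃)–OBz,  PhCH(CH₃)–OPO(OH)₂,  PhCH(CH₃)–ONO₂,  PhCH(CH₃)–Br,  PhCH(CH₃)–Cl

Same R in every case — rank the leaving groups.
The more stable X⁻ (or X) is on its own — i.e. the weaker a base it is — the better a leaving group it makes.
PhCH(CH₃)–Br loses Br⁻: pKₐ(HBr) ≈ -9
PhCH(CH₃)–Cl loses Cl⁻: pKₐ(HCl) ≈ -7
PhCH(CH₃)–ONO₂ loses NO₃⁻: pKₐ(HNO₃) ≈ -1.3
PhCH(CH₃)–OPO(OH)₂ loses H₂PO₄⁻: pKₐ(H₃PO₄) ≈ 2.1
PhCH(CH₃)–OBz loses PhCOO⁻: pKₐ(C₆H₅COOH) ≈ 4.2

PhCH(CH₃)–OBz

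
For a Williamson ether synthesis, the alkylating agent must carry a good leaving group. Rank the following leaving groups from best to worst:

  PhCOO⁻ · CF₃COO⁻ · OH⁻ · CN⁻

A good leaving group is a weak base: the lower the pKₐ of its conjugate acid, the more readily it departs.
CF₃COO⁻: pKₐ(CF₃COOH) ≈ 0.2
PhCOO⁻: pKₐ(C₆H₅COOH) ≈ 4.2
CN⁻: pKₐ(HCN) ≈ 9.2
OH⁻: pKₐ(H₂O) ≈ 15.7 — strong base; essentially never leaves without prior activation

CF₃COO⁻ > PhCOO⁻ > CN⁻ > OH⁻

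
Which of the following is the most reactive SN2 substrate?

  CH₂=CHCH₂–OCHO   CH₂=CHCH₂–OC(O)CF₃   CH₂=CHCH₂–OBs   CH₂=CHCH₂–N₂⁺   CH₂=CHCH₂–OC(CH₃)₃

CH₂=CHCH₂–N₂⁺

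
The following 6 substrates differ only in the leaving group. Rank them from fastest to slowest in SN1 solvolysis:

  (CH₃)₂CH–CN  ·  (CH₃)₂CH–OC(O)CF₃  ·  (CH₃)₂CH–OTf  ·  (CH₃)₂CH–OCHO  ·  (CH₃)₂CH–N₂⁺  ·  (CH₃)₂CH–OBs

With the same alkyl group throughout, only the leaving group differentiates the rates.
The more stable X⁻ (or X) is on its own — i.e. the weaker a base it is — the better a leaving group it makes.
(CH₃)₂CH–N₂⁺ loses N₂: no meaningful conjugate acid; N₂ departs as an exceptionally stable neutral molecule
(CH₃)₂CH–OTf loses OTf⁻: pKₐ(CF₃SO₃H (triflic acid)) ≈ -14
(CH₃)₂CH–OBs loses OBs⁻: pKₐ(p-BrC₆H₄SO₃H) ≈ -2.8
(CH₃)₂CH–OC(O)CF₃ loses CF₃COO⁻: pKₐ(CF₃COOH) ≈ 0.2
(CH₃)₂CH–OCHO loses HCOO⁻: pKₐ(HCOOH) ≈ 3.8
(CH₃)₂CH–CN loses CN⁻: pKₐ(HCN) ≈ 9.2

(CH₃)₂CH–N₂⁺ > (CH₃)₂CH–OTf > (CH₃)₂CH–OBs > (CH₃)₂CH–OC(O)CF₃ > (CH₃)₂CH–OCHO > (CH₃)₂CH–CN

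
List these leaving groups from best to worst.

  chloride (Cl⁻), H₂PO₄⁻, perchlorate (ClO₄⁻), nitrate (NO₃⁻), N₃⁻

perchlorate (ClO₄⁻) > chloride (Cl⁻) > nitrate (NO₃⁻) > H₂PO₄⁻ > N₃⁻

The more stable X⁻ (or X) is on its own — i.e. the weaker a base it is — the better a leaving group it makes.
perchlorate (ClO₄⁻): pKₐ(HClO₄) ≈ -10
chloride (Cl⁻): pKₐ(HCl) ≈ -7
nitrate (NO₃⁻): pKₐ(HNO₃) ≈ -1.3
H₂PO₄⁻: pKₐ(H₃PO₄) ≈ 2.1
N₃⁻: pKₐ(HN₃) ≈ 4.7 — linear, resonance-stabilised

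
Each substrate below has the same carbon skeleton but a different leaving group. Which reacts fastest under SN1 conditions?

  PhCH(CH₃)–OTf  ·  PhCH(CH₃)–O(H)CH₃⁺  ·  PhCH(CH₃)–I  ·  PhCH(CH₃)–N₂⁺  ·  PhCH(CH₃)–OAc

PhCH(CH₃)–N₂⁺

Same R in every case — rank the leaving groups.
The more stable X⁻ (or X) is on its own — i.e. the weaker a base it is — the better a leaving group it makes.
PhCH(CH₃)–N₂⁺ loses N₂: no meaningful conjugate acid; N₂ departs as an exceptionally stable neutral molecule
PhCH(CH₃)–OTf loses OTf⁻: pKₐ(CF₃SO₃H (triflic acid)) ≈ -14
PhCH(CH₃)–I loses I⁻: pKₐ(HI) ≈ -10
PhCH(CH₃)–O(H)CH₃⁺ loses R'OH: pKₐ(R'OH₂⁺) ≈ -2.4
PhCH(CH₃)–OAc loses AcO⁻: pKₐ(CH₃COOH) ≈ 4.8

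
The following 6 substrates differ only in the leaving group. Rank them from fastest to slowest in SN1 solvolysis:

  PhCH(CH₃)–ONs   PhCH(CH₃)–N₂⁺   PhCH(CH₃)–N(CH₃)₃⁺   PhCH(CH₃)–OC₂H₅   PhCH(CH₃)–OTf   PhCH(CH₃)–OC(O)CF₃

The skeletons are identical, so relative rate is governed entirely by leaving-group ability.
A good leaving group is a weak base: the lower the pKₐ of its conjugate acid, the more readily it departs.
PhCH(CH₃)–N₂⁺ loses N₂: no meaningful conjugate acid; N₂ departs as an exceptionally stable neutral molecule
PhCH(CH₃)–OTf loses OTf⁻: pKₐ(CF₃SO₃H (triflic acid)) ≈ -14
PhCH(CH₃)–ONs loses ONs⁻: pKₐ(p-O₂NC₆H₄SO₃H) ≈ -3.5
PhCH(CH₃)–OC(O)CF₃ loses CF₃COO⁻: pKₐ(CF₃COOH) ≈ 0.2
PhCH(CH₃)–N(CH₃)₃⁺ loses NR'₃: pKₐ(R'₃NH⁺) ≈ 10.7
PhCH(CH₃)–OC₂H₅ loses CH₃CH₂O⁻: pKₐ(CH₃CH₂OH) ≈ 16

PhCH(CH₃)–N₂⁺ > PhCH(CH₃)–OTf > PhCH(CH₃)–ONs > PhCH(CH₃)–OC(O)CF₃ > PhCH(CH₃)–N(CH₃)₃⁺ > PhCH(CH₃)–OC₂H₅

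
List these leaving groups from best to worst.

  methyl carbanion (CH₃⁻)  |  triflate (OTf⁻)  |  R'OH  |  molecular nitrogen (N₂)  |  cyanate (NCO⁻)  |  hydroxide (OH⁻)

Leaving-group ability tracks the stability of the departed species; conjugate-acid pKₐ is the usual yardstick (lower pKₐ → better LG).
molecular nitrogen (N₂): no meaningful conjugate acid; N₂ departs as an exceptionally stable neutral molecule
triflate (OTf⁻): pKₐ(CF₃SO₃H (triflic acid)) ≈ -14
R'OH: pKₐ(R'OH₂⁺) ≈ -2.4
cyanate (NCO⁻): pKₐ(HOCN) ≈ 3.5
hydroxide (OH⁻): pKₐ(H₂O) ≈ 15.7
methyl carbanion (CH₃⁻): pKₐ(CH₄) ≈ 48

molecular nitrogen (N₂) > triflate (OTf⁻) > R'OH > cyanate (NCO⁻) > hydroxide (OH⁻) > methyl carbanion (CH₃⁻)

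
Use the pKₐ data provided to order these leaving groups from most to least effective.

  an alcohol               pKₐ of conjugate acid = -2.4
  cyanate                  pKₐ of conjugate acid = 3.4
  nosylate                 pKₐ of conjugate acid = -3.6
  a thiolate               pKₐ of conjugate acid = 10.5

Lower conjugate-acid pKₐ ⇒ weaker base ⇒ better leaving group.
Sorting by the given values: nosylate (-3.6), an alcohol (-2.4), cyanate (3.4), a thiolate (10.5).

nosylate > an alcohol > cyanate > a thiolate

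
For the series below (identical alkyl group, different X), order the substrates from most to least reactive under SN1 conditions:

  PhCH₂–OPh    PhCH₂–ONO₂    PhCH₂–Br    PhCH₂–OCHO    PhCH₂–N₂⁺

PhCH₂–N₂⁺ > PhCH₂–Br > PhCH₂–ONO₂ > PhCH₂–OCHO > PhCH₂–OPh

Same R in every case — rank the leaving groups.
The more stable X⁻ (or X) is on its own — i.e. the weaker a base it is — the better a leaving group it makes.
PhCH₂–N₂⁺ loses N₂: no meaningful conjugate acid; N₂ departs as an exceptionally stable neutral molecule
PhCH₂–Br loses Br⁻: pKₐ(HBr) ≈ -9
PhCH₂–ONO₂ loses NO₃⁻: pKₐ(HNO₃) ≈ -1.3
PhCH₂–OCHO loses HCOO⁻: pKₐ(HCOOH) ≈ 3.8
PhCH₂–OPh loses PhO⁻: pKₐ(C₆H₅OH (phenol)) ≈ 10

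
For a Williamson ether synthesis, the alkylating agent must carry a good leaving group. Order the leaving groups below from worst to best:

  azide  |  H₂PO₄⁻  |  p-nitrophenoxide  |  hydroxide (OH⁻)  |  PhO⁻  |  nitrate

hydroxide (OH⁻) < PhO⁻ < p-nitrophenoxide < azide < H₂PO₄⁻ < nitrate

A good leaving group is a weak base: the lower the pKₐ of its conjugate acid, the more readily it departs.
nitrate: pKₐ(HNO₃) ≈ -1.3 — resonance-delocalised over three oxygens
H₂PO₄⁻: pKₐ(H₃PO₄) ≈ 2.1 — moderate base; biological leaving group after further activation
azide: pKₐ(HN₃) ≈ 4.7 — linear, resonance-stabilised
p-nitrophenoxide: pKₐ(p-nitrophenol) ≈ 7.2
PhO⁻: pKₐ(C₆H₅OH (phenol)) ≈ 10 — resonance into the ring helps, but still a poor LG
hydroxide (OH⁻): pKₐ(H₂O) ≈ 15.7 — strong base; essentially never leaves without prior activation
The question asks for worst first, so the sequence is read in increasing leaving-group ability.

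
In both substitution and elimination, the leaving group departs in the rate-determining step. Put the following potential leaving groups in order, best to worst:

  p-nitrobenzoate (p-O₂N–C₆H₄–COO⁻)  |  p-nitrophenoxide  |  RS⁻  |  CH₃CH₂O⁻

p-nitrobenzoate (p-O₂N–C₆H₄–COO⁻) > p-nitrophenoxide > RS⁻ > CH₃CH₂O⁻

The more stable X⁻ (or X) is on its own — i.e. the weaker a base it is — the better a leaving group it makes.
p-nitrobenzoate (p-O₂N–C₆H₄–COO⁻): pKₐ(p-nitrobenzoic acid) ≈ 3.4
p-nitrophenoxide: pKₐ(p-nitrophenol) ≈ 7.2 — nitro group delocalises the charge; the classic chromogenic LG
RS⁻: pKₐ(RSH (a thiol)) ≈ 10.5 — moderately basic; rarely leaves without activation
CH₃CH₂O⁻: pKₐ(CH₃CH₂OH) ≈ 16 — strong base; alkoxides do not leave unassisted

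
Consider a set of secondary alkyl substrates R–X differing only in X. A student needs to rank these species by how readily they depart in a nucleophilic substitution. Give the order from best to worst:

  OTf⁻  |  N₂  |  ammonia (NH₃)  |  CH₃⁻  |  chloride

N₂ > OTf⁻ > chloride > ammonia (NH₃) > CH₃⁻

N₂: no meaningful conjugate acid; N₂ departs as an exceptionally stable neutral molecule
OTf⁻: pKₐ(CF₃SO₃H (triflic acid)) ≈ -14 — charge spread over three oxygens and a CF₃ group; the premier leaving group in synthesis
chloride: pKₐ(HCl) ≈ -7
ammonia (NH₃): pKₐ(NH₄⁺) ≈ 9.2 — neutral but moderately basic; leaves from R–NH₃⁺
CH₃⁻: pKₐ(CH₄) ≈ 48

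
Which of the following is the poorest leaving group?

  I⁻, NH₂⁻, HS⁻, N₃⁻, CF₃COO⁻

NH₂⁻

A good leaving group is a weak base: the lower the pKₐ of its conjugate acid, the more readily it departs.
I⁻: pKₐ(HI) ≈ -10
CF₃COO⁻: pKₐ(CF₃COOH) ≈ 0.2
N₃⁻: pKₐ(HN₃) ≈ 4.7
HS⁻: pKₐ(H₂S) ≈ 7
NH₂⁻: pKₐ(NH₃) ≈ 38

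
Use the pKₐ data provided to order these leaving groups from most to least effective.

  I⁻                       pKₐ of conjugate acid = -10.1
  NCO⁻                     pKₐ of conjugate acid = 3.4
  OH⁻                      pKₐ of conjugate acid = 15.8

I⁻ > NCO⁻ > OH⁻

Lower conjugate-acid pKₐ ⇒ weaker base ⇒ better leaving group.
Sorting by the given values: I⁻ (-10.1), NCO⁻ (3.4), OH⁻ (15.8).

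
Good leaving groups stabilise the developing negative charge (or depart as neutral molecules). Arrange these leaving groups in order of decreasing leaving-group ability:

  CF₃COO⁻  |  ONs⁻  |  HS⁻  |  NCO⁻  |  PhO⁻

ONs⁻ > CF₃COO⁻ > NCO⁻ > HS⁻ > PhO⁻

ONs⁻: pKₐ(p-O₂NC₆H₄SO₃H) ≈ -3.5
CF₃COO⁻: pKₐ(CF₃COOH) ≈ 0.2
NCO⁻: pKₐ(HOCN) ≈ 3.5
HS⁻: pKₐ(H₂S) ≈ 7
PhO⁻: pKₐ(C₆H₅OH (phenol)) ≈ 10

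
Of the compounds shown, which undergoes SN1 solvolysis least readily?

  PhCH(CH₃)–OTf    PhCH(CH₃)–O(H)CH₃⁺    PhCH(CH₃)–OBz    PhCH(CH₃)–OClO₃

The skeletons are identical, so relative rate is governed entirely by leaving-group ability.
Leaving-group ability tracks the stability of the departed species; conjugate-acid pKₐ is the usual yardstick (lower pKₐ → better LG).
PhCH(CH₃)–OTf loses OTf⁻: pKₐ(CF₃SO₃H (triflic acid)) ≈ -14
PhCH(CH₃)–OClO₃ loses ClO₄⁻: pKₐ(HClO₄) ≈ -10
PhCH(CH₃)–O(H)CH₃⁺ loses R'OH: pKₐ(R'OH₂⁺) ≈ -2.4
PhCH(CH₃)–OBz loses PhCOO⁻: pKₐ(C₆H₅COOH) ≈ 4.2

PhCH(CH₃)–OBz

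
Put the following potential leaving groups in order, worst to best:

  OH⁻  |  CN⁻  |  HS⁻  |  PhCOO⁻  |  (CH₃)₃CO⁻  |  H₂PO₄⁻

A good leaving group is a weak base: the lower the pKₐ of its conjugate acid, the more readily it departs.
H₂PO₄⁻: pKₐ(H₃PO₄) ≈ 2.1
PhCOO⁻: pKₐ(C₆H₅COOH) ≈ 4.2
HS⁻: pKₐ(H₂S) ≈ 7 — larger and more polarisable than the oxygen analogue
CN⁻: pKₐ(HCN) ≈ 9.2 — sp carbon stabilises the charge somewhat, but still a poor LG
OH⁻: pKₐ(H₂O) ≈ 15.7
(CH₃)₃CO⁻: pKₐ(t-BuOH) ≈ 18 — bulky, strongly basic alkoxide
Listed from poorest to best leaving group as asked.

(CH₃)₃CO⁻ < OH⁻ < CN⁻ < HS⁻ < PhCOO⁻ < H₂PO₄⁻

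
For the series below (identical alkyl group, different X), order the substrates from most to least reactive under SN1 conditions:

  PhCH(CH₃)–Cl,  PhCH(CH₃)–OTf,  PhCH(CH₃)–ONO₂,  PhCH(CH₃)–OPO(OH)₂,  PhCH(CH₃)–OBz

With the same alkyl group throughout, only the leaving group differentiates the rates.
The more stable X⁻ (or X) is on its own — i.e. the weaker a base it is — the better a leaving group it makes.
PhCH(CH₃)–OTf loses OTf⁻: pKₐ(CF₃SO₃H (triflic acid)) ≈ -14
PhCH(CH₃)–Cl loses Cl⁻: pKₐ(HCl) ≈ -7
PhCH(CH₃)–ONO₂ loses NO₃⁻: pKₐ(HNO₃) ≈ -1.3
PhCH(CH₃)–OPO(OH)₂ loses H₂PO₄⁻: pKₐ(H₃PO₄) ≈ 2.1
PhCH(CH₃)–OBz loses PhCOO⁻: pKₐ(C₆H₅COOH) ≈ 4.2

PhCH(CH₃)–OTf > PhCH(CH₃)–Cl > PhCH(CH₃)–ONO₂ > PhCH(CH₃)–OPO(OH)₂ > PhCH(CH₃)–OBz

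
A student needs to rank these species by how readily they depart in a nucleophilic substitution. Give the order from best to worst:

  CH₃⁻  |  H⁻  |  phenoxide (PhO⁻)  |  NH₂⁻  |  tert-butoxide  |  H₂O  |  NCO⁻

H₂O > NCO⁻ > phenoxide (PhO⁻) > tert-butoxide > H⁻ > NH₂⁻ > CH₃⁻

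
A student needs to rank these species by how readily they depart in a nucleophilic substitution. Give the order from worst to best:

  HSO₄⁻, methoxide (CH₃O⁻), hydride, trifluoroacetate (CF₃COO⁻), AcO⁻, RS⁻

hydride < methoxide (CH₃O⁻) < RS⁻ < AcO⁻ < trifluoroacetate (CF₃COO⁻) < HSO₄⁻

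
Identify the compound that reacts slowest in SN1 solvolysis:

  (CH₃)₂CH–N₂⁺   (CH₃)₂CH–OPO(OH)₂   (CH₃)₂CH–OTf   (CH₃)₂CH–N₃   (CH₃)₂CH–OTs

(CH₃)₂CH–N₃

Identical carbon frameworks mean the comparison reduces to leaving-group quality.
A good leaving group is a weak base: the lower the pKₐ of its conjugate acid, the more readily it departs.
(CH₃)₂CH–N₂⁺ loses N₂: no meaningful conjugate acid; N₂ departs as an exceptionally stable neutral molecule
(CH₃)₂CH–OTf loses OTf⁻: pKₐ(CF₃SO₃H (triflic acid)) ≈ -14
(CH₃)₂CH–OTs loses OTs⁻: pKₐ(p-CH₃C₆H₄SO₃H (TsOH)) ≈ -2.8
(CH₃)₂CH–OPO(OH)₂ loses H₂PO₄⁻: pKₐ(H₃PO₄) ≈ 2.1
(CH₃)₂CH–N₃ loses N₃⁻: pKₐ(HN₃) ≈ 4.7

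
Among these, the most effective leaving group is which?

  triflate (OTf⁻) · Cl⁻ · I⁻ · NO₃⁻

triflate (OTf⁻)

triflate (OTf⁻): pKₐ(CF₃SO₃H (triflic acid)) ≈ -14
I⁻: pKₐ(HI) ≈ -10
Cl⁻: pKₐ(HCl) ≈ -7
NO₃⁻: pKₐ(HNO₃) ≈ -1.3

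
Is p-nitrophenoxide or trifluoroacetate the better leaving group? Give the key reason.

trifluoroacetate is the better leaving group.
pKₐ(CF₃COOH) ≈ 0.2 versus pKₐ(p-nitrophenol) ≈ 7.2: trifluoroacetate is the much weaker base.
Strongly electron-withdrawing CF₃ stabilises the carboxylate.

trifluoroacetate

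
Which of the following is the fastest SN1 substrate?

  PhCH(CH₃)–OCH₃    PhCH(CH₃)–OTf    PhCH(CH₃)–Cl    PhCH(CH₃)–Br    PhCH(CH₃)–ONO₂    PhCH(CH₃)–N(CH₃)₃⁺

The skeletons are identical, so relative rate is governed entirely by leaving-group ability.
The more stable X⁻ (or X) is on its own — i.e. the weaker a base it is — the better a leaving group it makes.
PhCH(CH₃)–OTf loses OTf⁻: pKₐ(CF₃SO₃H (triflic acid)) ≈ -14
PhCH(CH₃)–Br loses Br⁻: pKₐ(HBr) ≈ -9
PhCH(CH₃)–Cl loses Cl⁻: pKₐ(HCl) ≈ -7
PhCH(CH₃)–ONO₂ loses NO₃⁻: pKₐ(HNO₃) ≈ -1.3
PhCH(CH₃)–N(CH₃)₃⁺ loses NR'₃: pKₐ(R'₃NH⁺) ≈ 10.7
PhCH(CH₃)–OCH₃ loses CH₃O⁻: pKₐ(CH₃OH) ≈ 15.5

PhCH(CH₃)–OTf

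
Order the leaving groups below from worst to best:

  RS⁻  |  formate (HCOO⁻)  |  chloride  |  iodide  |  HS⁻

RS⁻ < HS⁻ < formate (HCOO⁻) < chloride < iodide

A good leaving group is a weak base: the lower the pKₐ of its conjugate acid, the more readily it departs.
iodide: pKₐ(HI) ≈ -10
chloride: pKₐ(HCl) ≈ -7 — moderately weak base
formate (HCOO⁻): pKₐ(HCOOH) ≈ 3.8
HS⁻: pKₐ(H₂S) ≈ 7 — larger and more polarisable than the oxygen analogue
RS⁻: pKₐ(RSH (a thiol)) ≈ 10.5 — moderately basic; rarely leaves without activation
The question asks for worst first, so the sequence is read in increasing leaving-group ability.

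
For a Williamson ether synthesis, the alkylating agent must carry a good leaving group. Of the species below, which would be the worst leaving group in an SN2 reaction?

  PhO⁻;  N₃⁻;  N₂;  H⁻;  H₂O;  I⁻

H⁻

Leaving-group ability tracks the stability of the departed species; conjugate-acid pKₐ is the usual yardstick (lower pKₐ → better LG).
N₂: no meaningful conjugate acid; N₂ departs as an exceptionally stable neutral molecule
I⁻: pKₐ(HI) ≈ -10
H₂O: pKₐ(H₃O⁺) ≈ -1.7
N₃⁻: pKₐ(HN₃) ≈ 4.7
PhO⁻: pKₐ(C₆H₅OH (phenol)) ≈ 10
H⁻: pKₐ(H₂) ≈ 36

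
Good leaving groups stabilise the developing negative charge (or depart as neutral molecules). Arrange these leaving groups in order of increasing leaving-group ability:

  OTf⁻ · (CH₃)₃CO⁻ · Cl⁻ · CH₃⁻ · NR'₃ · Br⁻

A good leaving group is a weak base: the lower the pKₐ of its conjugate acid, the more readily it departs.
OTf⁻: pKₐ(CF₃SO₃H (triflic acid)) ≈ -14
Br⁻: pKₐ(HBr) ≈ -9
Cl⁻: pKₐ(HCl) ≈ -7
NR'₃: pKₐ(R'₃NH⁺) ≈ 10.7
(CH₃)₃CO⁻: pKₐ(t-BuOH) ≈ 18
CH₃⁻: pKₐ(CH₄) ≈ 48
The question asks for worst first, so the sequence is read in increasing leaving-group ability.

CH₃⁻ < (CH₃)₃CO⁻ < NR'₃ < Cl⁻ < Br⁻ < OTf⁻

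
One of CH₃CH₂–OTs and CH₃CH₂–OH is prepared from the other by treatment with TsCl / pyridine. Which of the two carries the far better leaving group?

From CH₃CH₂–OH the departing group would be OH⁻ (pKₐ(H₂O) ≈ 15.7). Strong base; essentially never leaves without prior activation.
From CH₃CH₂–OTs the leaving group is OTs⁻ (pKₐ(p-CH₃C₆H₄SO₃H (TsOH)) ≈ -2.8). Resonance-delocalised arenesulfonate.
Treatment with TsCl / pyridine works by converting the hydroxyl into a tosylate, making CH₃CH₂–OTs enormously more reactive.

CH₃CH₂–OTs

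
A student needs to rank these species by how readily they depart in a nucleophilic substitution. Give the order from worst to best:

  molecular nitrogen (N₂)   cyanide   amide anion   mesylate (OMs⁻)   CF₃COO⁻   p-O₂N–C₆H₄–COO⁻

Rank by basicity of the departing species: weakest base leaves most easily.
molecular nitrogen (N₂): no meaningful conjugate acid; N₂ departs as an exceptionally stable neutral molecule
mesylate (OMs⁻): pKₐ(CH₃SO₃H (MsOH)) ≈ -1.9 — resonance-delocalised alkanesulfonate
CF₃COO⁻: pKₐ(CF₃COOH) ≈ 0.2 — strongly electron-withdrawing CF₃ stabilises the carboxylate
p-O₂N–C₆H₄–COO⁻: pKₐ(p-nitrobenzoic acid) ≈ 3.4 — electron-withdrawing nitro group stabilises the carboxylate
cyanide: pKₐ(HCN) ≈ 9.2 — sp carbon stabilises the charge somewhat, but still a poor LG
amide anion: pKₐ(NH₃) ≈ 38 — extremely strong base; never a leaving group
Listed from poorest to best leaving group as asked.

amide anion < cyanide < p-O₂N–C₆H₄–COO⁻ < CF₃COO⁻ < mesylate (OMs⁻) < molecular nitrogen (N₂)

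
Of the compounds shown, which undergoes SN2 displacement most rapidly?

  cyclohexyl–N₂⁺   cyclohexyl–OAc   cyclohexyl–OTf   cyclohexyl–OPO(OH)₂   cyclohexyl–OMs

With the same alkyl group throughout, only the leaving group differentiates the rates.
Leaving-group ability tracks the stability of the departed species; conjugate-acid pKₐ is the usual yardstick (lower pKₐ → better LG).
cyclohexyl–N₂⁺ loses N₂: no meaningful conjugate acid; N₂ departs as an exceptionally stable neutral molecule
cyclohexyl–OTf loses OTf⁻: pKₐ(CF₃SO₃H (triflic acid)) ≈ -14
cyclohexyl–OMs loses OMs⁻: pKₐ(CH₃SO₃H (MsOH)) ≈ -1.9
cyclohexyl–OPO(OH)₂ loses H₂PO₄⁻: pKₐ(H₃PO₄) ≈ 2.1
cyclohexyl–OAc loses AcO⁻: pKₐ(CH₃COOH) ≈ 4.8

cyclohexyl–N₂⁺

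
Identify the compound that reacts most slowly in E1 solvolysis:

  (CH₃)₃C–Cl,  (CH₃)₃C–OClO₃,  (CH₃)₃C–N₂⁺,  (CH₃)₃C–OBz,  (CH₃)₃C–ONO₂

(CH₃)₃C–OBz

With the same alkyl group throughout, only the leaving group differentiates the rates.
Rank by basicity of the departing species: weakest base leaves most easily.
(CH₃)₃C–N₂⁺ loses N₂: no meaningful conjugate acid; N₂ departs as an exceptionally stable neutral molecule
(CH₃)₃C–OClO₃ loses ClO₄⁻: pKₐ(HClO₄) ≈ -10
(CH₃)₃C–Cl loses Cl⁻: pKₐ(HCl) ≈ -7
(CH₃)₃C–ONO₂ loses NO₃⁻: pKₐ(HNO₃) ≈ -1.3
(CH₃)₃C–OBz loses PhCOO⁻: pKₐ(C₆H₅COOH) ≈ 4.2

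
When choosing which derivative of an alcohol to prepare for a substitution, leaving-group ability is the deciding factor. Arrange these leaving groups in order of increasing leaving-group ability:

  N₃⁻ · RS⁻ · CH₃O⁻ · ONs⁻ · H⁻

Rank by basicity of the departing species: weakest base leaves most easily.
ONs⁻: pKₐ(p-O₂NC₆H₄SO₃H) ≈ -3.5
N₃⁻: pKₐ(HN₃) ≈ 4.7 — linear, resonance-stabilised
RS⁻: pKₐ(RSH (a thiol)) ≈ 10.5 — moderately basic; rarely leaves without activation
CH₃O⁻: pKₐ(CH₃OH) ≈ 15.5 — strong base; alkoxides do not leave unassisted
H⁻: pKₐ(H₂) ≈ 36 — extremely strong base; leaves only in special hydride-transfer contexts
The question asks for worst first, so the sequence is read in increasing leaving-group ability.

H⁻ < CH₃O⁻ < RS⁻ < N₃⁻ < ONs⁻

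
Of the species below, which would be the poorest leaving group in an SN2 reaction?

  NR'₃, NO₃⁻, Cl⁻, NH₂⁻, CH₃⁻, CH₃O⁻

CH₃⁻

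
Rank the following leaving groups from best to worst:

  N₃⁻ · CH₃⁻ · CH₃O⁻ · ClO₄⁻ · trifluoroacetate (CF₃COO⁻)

The more stable X⁻ (or X) is on its own — i.e. the weaker a base it is — the better a leaving group it makes.
ClO₄⁻: pKₐ(HClO₄) ≈ -10
trifluoroacetate (CF₃COO⁻): pKₐ(CF₃COOH) ≈ 0.2
N₃⁻: pKₐ(HN₃) ≈ 4.7 — linear, resonance-stabilised
CH₃O⁻: pKₐ(CH₃OH) ≈ 15.5
CH₃⁻: pKₐ(CH₄) ≈ 48 — unstabilised carbanion; the worst conceivable leaving group

ClO₄⁻ > trifluoroacetate (CF₃COO⁻) > N₃⁻ > CH₃O⁻ > CH₃⁻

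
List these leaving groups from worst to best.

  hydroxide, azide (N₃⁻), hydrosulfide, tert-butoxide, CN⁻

Leaving-group ability tracks the stability of the departed species; conjugate-acid pKₐ is the usual yardstick (lower pKₐ → better LG).
azide (N₃⁻): pKₐ(HN₃) ≈ 4.7
hydrosulfide: pKₐ(H₂S) ≈ 7 — larger and more polarisable than the oxygen analogue
CN⁻: pKₐ(HCN) ≈ 9.2
hydroxide: pKₐ(H₂O) ≈ 15.7 — strong base; essentially never leaves without prior activation
tert-butoxide: pKₐ(t-BuOH) ≈ 18
Listed from poorest to best leaving group as asked.

tert-butoxide < hydroxide < CN⁻ < hydrosulfide < azide (N₃⁻)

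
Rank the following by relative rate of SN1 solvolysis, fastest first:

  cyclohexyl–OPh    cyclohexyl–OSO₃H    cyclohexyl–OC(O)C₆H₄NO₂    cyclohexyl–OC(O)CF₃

Same R in every case — rank the leaving groups.
The more stable X⁻ (or X) is on its own — i.e. the weaker a base it is — the better a leaving group it makes.
cyclohexyl–OSO₃H loses HSO₄⁻: pKₐ(H₂SO₄) ≈ -3
cyclohexyl–OC(O)CF₃ loses CF₃COO⁻: pKₐ(CF₃COOH) ≈ 0.2
cyclohexyl–OC(O)C₆H₄NO₂ loses p-O₂N–C₆H₄–COO⁻: pKₐ(p-nitrobenzoic acid) ≈ 3.4
cyclohexyl–OPh loses PhO⁻: pKₐ(C₆H₅OH (phenol)) ≈ 10

cyclohexyl–OSO₃H > cyclohexyl–OC(O)CF₃ > cyclohexyl–OC(O)C₆H₄NO₂ > cyclohexyl–OPh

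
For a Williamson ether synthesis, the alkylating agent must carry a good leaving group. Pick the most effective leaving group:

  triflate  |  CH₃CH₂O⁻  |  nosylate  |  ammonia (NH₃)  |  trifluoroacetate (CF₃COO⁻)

Rank by basicity of the departing species: weakest base leaves most easily.
triflate: pKₐ(CF₃SO₃H (triflic acid)) ≈ -14
nosylate: pKₐ(p-O₂NC₆H₄SO₃H) ≈ -3.5
trifluoroacetate (CF₃COO⁻): pKₐ(CF₃COOH) ≈ 0.2
ammonia (NH₃): pKₐ(NH₄⁺) ≈ 9.2
CH₃CH₂O⁻: pKₐ(CH₃CH₂OH) ≈ 16

triflate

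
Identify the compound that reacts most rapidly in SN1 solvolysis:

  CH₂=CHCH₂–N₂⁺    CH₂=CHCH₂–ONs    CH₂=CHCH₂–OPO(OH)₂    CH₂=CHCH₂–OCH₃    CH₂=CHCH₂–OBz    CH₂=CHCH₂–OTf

CH₂=CHCH₂–N₂⁺

With the same alkyl group throughout, only the leaving group differentiates the rates.
A good leaving group is a weak base: the lower the pKₐ of its conjugate acid, the more readily it departs.
CH₂=CHCH₂–N₂⁺ loses N₂: no meaningful conjugate acid; N₂ departs as an exceptionally stable neutral molecule
CH₂=CHCH₂–OTf loses OTf⁻: pKₐ(CF₃SO₃H (triflic acid)) ≈ -14
CH₂=CHCH₂–ONs loses ONs⁻: pKₐ(p-O₂NC₆H₄SO₃H) ≈ -3.5
CH₂=CHCH₂–OPO(OH)₂ loses H₂PO₄⁻: pKₐ(H₃PO₄) ≈ 2.1
CH₂=CHCH₂–OBz loses PhCOO⁻: pKₐ(C₆H₅COOH) ≈ 4.2
CH₂=CHCH₂–OCH₃ loses CH₃O⁻: pKₐ(CH₃OH) ≈ 15.5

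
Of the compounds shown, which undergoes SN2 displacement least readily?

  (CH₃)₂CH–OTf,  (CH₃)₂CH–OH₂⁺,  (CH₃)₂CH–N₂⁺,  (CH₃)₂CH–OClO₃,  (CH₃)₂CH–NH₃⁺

Same R in every case — rank the leaving groups.
Leaving-group ability tracks the stability of the departed species; conjugate-acid pKₐ is the usual yardstick (lower pKₐ → better LG).
(CH₃)₂CH–N₂⁺ loses N₂: no meaningful conjugate acid; N₂ departs as an exceptionally stable neutral molecule
(CH₃)₂CH–OTf loses OTf⁻: pKₐ(CF₃SO₃H (triflic acid)) ≈ -14
(CH₃)₂CH–OClO₃ loses ClO₄⁻: pKₐ(HClO₄) ≈ -10
(CH₃)₂CH–OH₂⁺ loses H₂O: pKₐ(H₃O⁺) ≈ -1.7
(CH₃)₂CH–NH₃⁺ loses NH₃: pKₐ(NH₄⁺) ≈ 9.2

(CH₃)₂CH–NH₃⁺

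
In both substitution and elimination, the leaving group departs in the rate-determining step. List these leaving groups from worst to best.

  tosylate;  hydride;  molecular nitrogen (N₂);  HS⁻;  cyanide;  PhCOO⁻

hydride < cyanide < HS⁻ < PhCOO⁻ < tosylate < molecular nitrogen (N₂)

The more stable X⁻ (or X) is on its own — i.e. the weaker a base it is — the better a leaving group it makes.
molecular nitrogen (N₂): no meaningful conjugate acid; N₂ departs as an exceptionally stable neutral molecule
tosylate: pKₐ(p-CH₃C₆H₄SO₃H (TsOH)) ≈ -2.8
PhCOO⁻: pKₐ(C₆H₅COOH) ≈ 4.2
HS⁻: pKₐ(H₂S) ≈ 7
cyanide: pKₐ(HCN) ≈ 9.2
hydride: pKₐ(H₂) ≈ 36
Reversing gives the worst-to-best order requested.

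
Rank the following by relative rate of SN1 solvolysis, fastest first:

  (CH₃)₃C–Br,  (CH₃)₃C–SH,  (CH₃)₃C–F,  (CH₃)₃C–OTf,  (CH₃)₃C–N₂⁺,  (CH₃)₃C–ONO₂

(CH₃)₃C–N₂⁺ > (CH₃)₃C–OTf > (CH₃)₃C–Br > (CH₃)₃C–ONO₂ > (CH₃)₃C–F > (CH₃)₃C–SH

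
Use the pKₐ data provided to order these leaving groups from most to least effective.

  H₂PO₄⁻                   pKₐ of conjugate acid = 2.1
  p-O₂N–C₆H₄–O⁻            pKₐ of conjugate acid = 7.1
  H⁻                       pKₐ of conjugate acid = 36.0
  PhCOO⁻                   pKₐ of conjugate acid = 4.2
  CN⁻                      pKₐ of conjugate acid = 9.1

H₂PO₄⁻ > PhCOO⁻ > p-O₂N–C₆H₄–O⁻ > CN⁻ > H⁻

Lower conjugate-acid pKₐ ⇒ weaker base ⇒ better leaving group.
Sorting by the given values: H₂PO₄⁻ (2.1), PhCOO⁻ (4.2), p-O₂N–C₆H₄–O⁻ (7.1), CN⁻ (9.1), H⁻ (36.0).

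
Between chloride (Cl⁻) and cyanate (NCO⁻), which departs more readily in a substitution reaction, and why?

chloride (Cl⁻)

chloride (Cl⁻) is the better leaving group.
pKₐ(HCl) ≈ -7 versus pKₐ(HOCN) ≈ 3.5: chloride (Cl⁻) is the much weaker base.
Moderately weak base.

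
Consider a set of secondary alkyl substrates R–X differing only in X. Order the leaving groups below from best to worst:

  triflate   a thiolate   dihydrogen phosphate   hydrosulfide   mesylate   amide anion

triflate > mesylate > dihydrogen phosphate > hydrosulfide > a thiolate > amide anion

Rank by basicity of the departing species: weakest base leaves most easily.
triflate: pKₐ(CF₃SO₃H (triflic acid)) ≈ -14
mesylate: pKₐ(CH₃SO₃H (MsOH)) ≈ -1.9
dihydrogen phosphate: pKₐ(H₃PO₄) ≈ 2.1
hydrosulfide: pKₐ(H₂S) ≈ 7
a thiolate: pKₐ(RSH (a thiol)) ≈ 10.5
amide anion: pKₐ(NH₃) ≈ 38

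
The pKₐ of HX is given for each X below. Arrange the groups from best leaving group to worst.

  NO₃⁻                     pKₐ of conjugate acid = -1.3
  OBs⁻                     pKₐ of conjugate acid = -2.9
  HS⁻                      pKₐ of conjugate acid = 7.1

Lower conjugate-acid pKₐ ⇒ weaker base ⇒ better leaving group.
Sorting by the given values: OBs⁻ (-2.9), NO₃⁻ (-1.3), HS⁻ (7.1).

OBs⁻ > NO₃⁻ > HS⁻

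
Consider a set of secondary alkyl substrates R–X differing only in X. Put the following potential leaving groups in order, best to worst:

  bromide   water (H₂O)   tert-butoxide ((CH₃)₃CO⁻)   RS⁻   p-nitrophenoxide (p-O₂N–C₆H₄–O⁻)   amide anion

bromide > water (H₂O) > p-nitrophenoxide (p-O₂N–C₆H₄–O⁻) > RS⁻ > tert-butoxide ((CH₃)₃CO⁻) > amide anion

Rank by basicity of the departing species: weakest base leaves most easily.
bromide: pKₐ(HBr) ≈ -9 — weak base; good leaving group
water (H₂O): pKₐ(H₃O⁺) ≈ -1.7 — neutral; leaves from a protonated alcohol (R–OH₂⁺)
p-nitrophenoxide (p-O₂N–C₆H₄–O⁻): pKₐ(p-nitrophenol) ≈ 7.2 — nitro group delocalises the charge; the classic chromogenic LG
RS⁻: pKₐ(RSH (a thiol)) ≈ 10.5 — moderately basic; rarely leaves without activation
tert-butoxide ((CH₃)₃CO⁻): pKₐ(t-BuOH) ≈ 18 — bulky, strongly basic alkoxide
amide anion: pKₐ(NH₃) ≈ 38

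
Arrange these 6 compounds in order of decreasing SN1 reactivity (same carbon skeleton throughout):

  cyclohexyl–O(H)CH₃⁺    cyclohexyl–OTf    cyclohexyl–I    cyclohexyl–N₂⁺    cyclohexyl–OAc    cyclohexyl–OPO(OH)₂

Identical carbon frameworks mean the comparison reduces to leaving-group quality.
Rank by basicity of the departing species: weakest base leaves most easily.
cyclohexyl–N₂⁺ loses N₂: no meaningful conjugate acid; N₂ departs as an exceptionally stable neutral molecule
cyclohexyl–OTf loses OTf⁻: pKₐ(CF₃SO₃H (triflic acid)) ≈ -14
cyclohexyl–I loses I⁻: pKₐ(HI) ≈ -10
cyclohexyl–O(H)CH₃⁺ loses R'OH: pKₐ(R'OH₂⁺) ≈ -2.4
cyclohexyl–OPO(OH)₂ loses H₂PO₄⁻: pKₐ(H₃PO₄) ≈ 2.1
cyclohexyl–OAc loses AcO⁻: pKₐ(CH₃COOH) ≈ 4.8

cyclohexyl–N₂⁺ > cyclohexyl–OTf > cyclohexyl–I > cyclohexyl–O(H)CH₃⁺ > cyclohexyl–OPO(OH)₂ > cyclohexyl–OAc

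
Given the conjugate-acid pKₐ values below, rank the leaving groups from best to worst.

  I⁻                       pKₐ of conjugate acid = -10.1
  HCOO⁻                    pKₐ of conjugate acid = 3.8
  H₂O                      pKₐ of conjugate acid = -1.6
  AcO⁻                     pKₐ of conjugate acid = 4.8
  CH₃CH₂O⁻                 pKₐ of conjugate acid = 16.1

Lower conjugate-acid pKₐ ⇒ weaker base ⇒ better leaving group.
Sorting by the given values: I⁻ (-10.1), H₂O (-1.6), HCOO⁻ (3.8), AcO⁻ (4.8), CH₃CH₂O⁻ (16.1).

I⁻ > H₂O > HCOO⁻ > AcO⁻ > CH₃CH₂O⁻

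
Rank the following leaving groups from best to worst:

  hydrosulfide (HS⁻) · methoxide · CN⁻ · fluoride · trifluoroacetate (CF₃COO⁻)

A good leaving group is a weak base: the lower the pKₐ of its conjugate acid, the more readily it departs.
trifluoroacetate (CF₃COO⁻): pKₐ(CF₃COOH) ≈ 0.2
fluoride: pKₐ(HF) ≈ 3.2
hydrosulfide (HS⁻): pKₐ(H₂S) ≈ 7
CN⁻: pKₐ(HCN) ≈ 9.2
methoxide: pKₐ(CH₃OH) ≈ 15.5

trifluoroacetate (CF₃COO⁻) > fluoride > hydrosulfide (HS⁻) > CN⁻ > methoxide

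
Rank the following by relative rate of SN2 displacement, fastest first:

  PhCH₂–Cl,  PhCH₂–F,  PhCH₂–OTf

Same R in every case — rank the leaving groups.
Leaving-group ability tracks the stability of the departed species; conjugate-acid pKₐ is the usual yardstick (lower pKₐ → better LG).
PhCH₂–OTf loses OTf⁻: pKₐ(CF₃SO₃H (triflic acid)) ≈ -14
PhCH₂–Cl loses Cl⁻: pKₐ(HCl) ≈ -7
PhCH₂–F loses F⁻: pKₐ(HF) ≈ 3.2

PhCH₂–OTf > PhCH₂–Cl > PhCH₂–F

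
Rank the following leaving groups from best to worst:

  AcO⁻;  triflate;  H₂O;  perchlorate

triflate > perchlorate > H₂O > AcO⁻

A good leaving group is a weak base: the lower the pKₐ of its conjugate acid, the more readily it departs.
triflate: pKₐ(CF₃SO₃H (triflic acid)) ≈ -14 — charge spread over three oxygens and a CF₃ group; the premier leaving group in synthesis
perchlorate: pKₐ(HClO₄) ≈ -10 — extremely weak base; rarely used for safety reasons
H₂O: pKₐ(H₃O⁺) ≈ -1.7 — neutral; leaves from a protonated alcohol (R–OH₂⁺)
AcO⁻: pKₐ(CH₃COOH) ≈ 4.8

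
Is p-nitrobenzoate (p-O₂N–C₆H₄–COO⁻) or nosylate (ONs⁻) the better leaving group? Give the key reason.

nosylate (ONs⁻) is the better leaving group.
pKₐ(p-O₂NC₆H₄SO₃H) ≈ -3.5 versus pKₐ(p-nitrobenzoic acid) ≈ 3.4: nosylate (ONs⁻) is the much weaker base.
P-nitro group further stabilises the sulfonate.

nosylate (ONs⁻)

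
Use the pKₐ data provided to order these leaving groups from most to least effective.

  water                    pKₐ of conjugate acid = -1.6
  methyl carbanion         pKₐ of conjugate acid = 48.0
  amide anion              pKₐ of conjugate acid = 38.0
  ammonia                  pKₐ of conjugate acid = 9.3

Lower conjugate-acid pKₐ ⇒ weaker base ⇒ better leaving group.
Sorting by the given values: water (-1.6), ammonia (9.3), amide anion (38.0), methyl carbanion (48.0).

water > ammonia > amide anion > methyl carbanion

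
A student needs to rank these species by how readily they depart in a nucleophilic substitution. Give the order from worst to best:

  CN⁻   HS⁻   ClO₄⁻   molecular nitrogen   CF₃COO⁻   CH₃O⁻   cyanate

molecular nitrogen: no meaningful conjugate acid; N₂ departs as an exceptionally stable neutral molecule
ClO₄⁻: pKₐ(HClO₄) ≈ -10
CF₃COO⁻: pKₐ(CF₃COOH) ≈ 0.2 — strongly electron-withdrawing CF₃ stabilises the carboxylate
cyanate: pKₐ(HOCN) ≈ 3.5 — resonance between N and O
HS⁻: pKₐ(H₂S) ≈ 7 — larger and more polarisable than the oxygen analogue
CN⁻: pKₐ(HCN) ≈ 9.2 — sp carbon stabilises the charge somewhat, but still a poor LG
CH₃O⁻: pKₐ(CH₃OH) ≈ 15.5
Reversing gives the worst-to-best order requested.

CH₃O⁻ < CN⁻ < HS⁻ < cyanate < CF₃COO⁻ < ClO₄⁻ < molecular nitrogen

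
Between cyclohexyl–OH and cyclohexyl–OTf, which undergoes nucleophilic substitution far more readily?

cyclohexyl–OTf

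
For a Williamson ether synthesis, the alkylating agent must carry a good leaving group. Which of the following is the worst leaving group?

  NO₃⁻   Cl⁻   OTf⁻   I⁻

OTf⁻: pKₐ(CF₃SO₃H (triflic acid)) ≈ -14
I⁻: pKₐ(HI) ≈ -10
Cl⁻: pKₐ(HCl) ≈ -7
NO₃⁻: pKₐ(HNO₃) ≈ -1.3

NO₃⁻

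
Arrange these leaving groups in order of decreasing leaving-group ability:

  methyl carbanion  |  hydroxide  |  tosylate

Rank by basicity of the departing species: weakest base leaves most easily.
tosylate: pKₐ(p-CH₃C₆H₄SO₃H (TsOH)) ≈ -2.8
hydroxide: pKₐ(H₂O) ≈ 15.7
methyl carbanion: pKₐ(CH₄) ≈ 48

tosylate > hydroxide > methyl carbanion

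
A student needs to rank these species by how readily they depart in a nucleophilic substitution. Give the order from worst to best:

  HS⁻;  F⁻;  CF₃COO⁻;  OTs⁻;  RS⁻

The more stable X⁻ (or X) is on its own — i.e. the weaker a base it is — the better a leaving group it makes.
OTs⁻: pKₐ(p-CH₃C₆H₄SO₃H (TsOH)) ≈ -2.8
CF₃COO⁻: pKₐ(CF₃COOH) ≈ 0.2
F⁻: pKₐ(HF) ≈ 3.2
HS⁻: pKₐ(H₂S) ≈ 7
RS⁻: pKₐ(RSH (a thiol)) ≈ 10.5
Reversing gives the worst-to-best order requested.

RS⁻ < HS⁻ < F⁻ < CF₃COO⁻ < OTs⁻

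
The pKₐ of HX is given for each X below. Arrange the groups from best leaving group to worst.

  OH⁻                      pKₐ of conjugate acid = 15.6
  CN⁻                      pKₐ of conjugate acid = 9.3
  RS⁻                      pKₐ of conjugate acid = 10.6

CN⁻ > RS⁻ > OH⁻

Lower conjugate-acid pKₐ ⇒ weaker base ⇒ better leaving group.
Sorting by the given values: CN⁻ (9.3), RS⁻ (10.6), OH⁻ (15.6).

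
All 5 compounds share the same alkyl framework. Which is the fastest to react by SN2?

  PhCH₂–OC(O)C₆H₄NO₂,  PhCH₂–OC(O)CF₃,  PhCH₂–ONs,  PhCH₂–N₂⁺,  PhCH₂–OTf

PhCH₂–N₂⁺

The skeletons are identical, so relative rate is governed entirely by leaving-group ability.
Leaving-group ability tracks the stability of the departed species; conjugate-acid pKₐ is the usual yardstick (lower pKₐ → better LG).
PhCH₂–N₂⁺ loses N₂: no meaningful conjugate acid; N₂ departs as an exceptionally stable neutral molecule
PhCH₂–OTf loses OTf⁻: pKₐ(CF₃SO₃H (triflic acid)) ≈ -14
PhCH₂–ONs loses ONs⁻: pKₐ(p-O₂NC₆H₄SO₃H) ≈ -3.5
PhCH₂–OC(O)CF₃ loses CF₃COO⁻: pKₐ(CF₃COOH) ≈ 0.2
PhCH₂–OC(O)C₆H₄NO₂ loses p-O₂N–C₆H₄–COO⁻: pKₐ(p-nitrobenzoic acid) ≈ 3.4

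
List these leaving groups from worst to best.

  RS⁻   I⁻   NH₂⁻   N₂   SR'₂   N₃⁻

A good leaving group is a weak base: the lower the pKₐ of its conjugate acid, the more readily it departs.
N₂: no meaningful conjugate acid; N₂ departs as an exceptionally stable neutral molecule
I⁻: pKₐ(HI) ≈ -10 — large, highly polarisable; very weak base
SR'₂: pKₐ(R'₂SH⁺) ≈ -7
N₃⁻: pKₐ(HN₃) ≈ 4.7 — linear, resonance-stabilised
RS⁻: pKₐ(RSH (a thiol)) ≈ 10.5
NH₂⁻: pKₐ(NH₃) ≈ 38 — extremely strong base; never a leaving group
The question asks for worst first, so the sequence is read in increasing leaving-group ability.

NH₂⁻ < RS⁻ < N₃⁻ < SR'₂ < I⁻ < N₂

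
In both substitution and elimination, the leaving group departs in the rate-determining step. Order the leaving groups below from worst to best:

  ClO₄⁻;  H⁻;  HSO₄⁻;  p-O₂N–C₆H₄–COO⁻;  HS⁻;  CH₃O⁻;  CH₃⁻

CH₃⁻ < H⁻ < CH₃O⁻ < HS⁻ < p-O₂N–C₆H₄–COO⁻ < HSO₄⁻ < ClO₄⁻

A good leaving group is a weak base: the lower the pKₐ of its conjugate acid, the more readily it departs.
ClO₄⁻: pKₐ(HClO₄) ≈ -10 — extremely weak base; rarely used for safety reasons
HSO₄⁻: pKₐ(H₂SO₄) ≈ -3
p-O₂N–C₆H₄–COO⁻: pKₐ(p-nitrobenzoic acid) ≈ 3.4 — electron-withdrawing nitro group stabilises the carboxylate
HS⁻: pKₐ(H₂S) ≈ 7 — larger and more polarisable than the oxygen analogue
CH₃O⁻: pKₐ(CH₃OH) ≈ 15.5
H⁻: pKₐ(H₂) ≈ 36 — extremely strong base; leaves only in special hydride-transfer contexts
CH₃⁻: pKₐ(CH₄) ≈ 48
The question asks for worst first, so the sequence is read in increasing leaving-group ability.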